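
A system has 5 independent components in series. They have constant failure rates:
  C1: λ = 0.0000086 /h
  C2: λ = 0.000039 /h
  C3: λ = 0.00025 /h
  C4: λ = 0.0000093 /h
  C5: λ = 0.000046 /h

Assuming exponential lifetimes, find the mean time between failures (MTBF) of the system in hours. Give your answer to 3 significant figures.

2830

Series of exponential components: λ_sys = Σ λ_i
λ_sys = 0.0000086 + 0.000039 + 0.00025 + 0.0000093 + 0.000046 = 3.5290e-04 /h
MTBF = 1 / λ_sys = 2830 h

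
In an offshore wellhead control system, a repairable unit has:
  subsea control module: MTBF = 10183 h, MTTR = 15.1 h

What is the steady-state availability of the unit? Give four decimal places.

A(subsea control module) = MTBF/(MTBF+MTTR) = 10183/(10183+15.1) = 0.9985

0.9985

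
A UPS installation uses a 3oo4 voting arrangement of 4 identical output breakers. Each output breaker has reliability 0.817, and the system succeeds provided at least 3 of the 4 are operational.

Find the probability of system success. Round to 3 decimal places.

0.845

R = Σ_{i=3}^{4} C(4,i) p^i (1−p)^{4−i} with p = 0.817
C(4,3)·0.817^3·0.183^1 = 0.39919
C(4,4)·0.817^4·0.183^0 = 0.44554
Sum = 0.845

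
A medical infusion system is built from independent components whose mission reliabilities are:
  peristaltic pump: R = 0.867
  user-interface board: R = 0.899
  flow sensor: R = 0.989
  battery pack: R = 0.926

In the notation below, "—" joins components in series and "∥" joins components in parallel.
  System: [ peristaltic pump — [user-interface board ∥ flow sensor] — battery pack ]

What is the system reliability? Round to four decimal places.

Parallel (user-interface board and flow sensor): 1 − (1 − 0.899000)(1 − 0.989000) = 0.998889
Series (peristaltic pump, [0.998889], and battery pack): 0.867000 × 0.998889 × 0.926000 = 0.8020

0.8020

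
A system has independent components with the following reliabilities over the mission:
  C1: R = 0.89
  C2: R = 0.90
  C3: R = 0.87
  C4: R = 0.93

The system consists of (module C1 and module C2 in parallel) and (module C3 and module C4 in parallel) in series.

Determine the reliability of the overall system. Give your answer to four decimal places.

Parallel (C1 and C2): 1 − (1 − 0.890000)(1 − 0.900000) = 0.989000
Parallel (C3 and C4): 1 − (1 − 0.870000)(1 − 0.930000) = 0.990900
Series ([0.989000] and [0.990900]): 0.989000 × 0.990900 = 0.9800

0.9800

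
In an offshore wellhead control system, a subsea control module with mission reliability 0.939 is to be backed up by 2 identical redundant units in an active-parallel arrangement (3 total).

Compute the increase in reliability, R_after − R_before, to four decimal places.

R_before = 0.939
R_after = 1 − (1 − 0.939)^3 = 0.9998
ΔR = 0.9998 − 0.939 = 0.0608

0.0608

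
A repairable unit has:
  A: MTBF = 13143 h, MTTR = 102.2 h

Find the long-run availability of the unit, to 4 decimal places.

A(A) = MTBF/(MTBF+MTTR) = 13143/(13143+102.2) = 0.9923

0.9923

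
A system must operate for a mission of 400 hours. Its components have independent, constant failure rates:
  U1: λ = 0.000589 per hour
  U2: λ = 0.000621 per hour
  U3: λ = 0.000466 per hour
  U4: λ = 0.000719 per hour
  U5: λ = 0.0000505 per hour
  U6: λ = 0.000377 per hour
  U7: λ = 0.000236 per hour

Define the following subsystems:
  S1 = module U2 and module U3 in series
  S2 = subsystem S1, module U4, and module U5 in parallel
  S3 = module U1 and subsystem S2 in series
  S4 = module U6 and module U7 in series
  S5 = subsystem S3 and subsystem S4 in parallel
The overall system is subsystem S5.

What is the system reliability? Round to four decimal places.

R(U1) = exp(−0.000589 × 400) = 0.790097
R(U2) = exp(−0.000621 × 400) = 0.780048
R(U3) = exp(−0.000466 × 400) = 0.829942
R(U4) = exp(−0.000719 × 400) = 0.750062
R(U5) = exp(−0.0000505 × 400) = 0.980003
R(U6) = exp(−0.000377 × 400) = 0.860020
R(U7) = exp(−0.000236 × 400) = 0.909919
Series (U2 and U3): 0.780048 × 0.829942 = 0.647395
Parallel ([0.647395], U4, and U5): 1 − (1 − 0.647395)(1 − 0.750062)(1 − 0.980003) = 0.998238
Series (U1 and [0.998238]): 0.790097 × 0.998238 = 0.788705
Series (U6 and U7): 0.860020 × 0.909919 = 0.782549
Parallel ([0.788705] and [0.782549]): 1 − (1 − 0.788705)(1 − 0.782549) = 0.9541

0.9541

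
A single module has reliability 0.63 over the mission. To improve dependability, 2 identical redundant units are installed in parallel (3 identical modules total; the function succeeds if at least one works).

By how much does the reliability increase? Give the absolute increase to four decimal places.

0.3193

R_before = 0.63
R_after = 1 − (1 − 0.63)^3 = 0.9493
ΔR = 0.9493 − 0.63 = 0.3193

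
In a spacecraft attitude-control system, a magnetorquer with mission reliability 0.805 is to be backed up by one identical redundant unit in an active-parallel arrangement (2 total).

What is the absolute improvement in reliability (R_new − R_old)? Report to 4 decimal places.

R_before = 0.805
R_after = 1 − (1 − 0.805)^2 = 0.9620
ΔR = 0.9620 − 0.805 = 0.1570

0.1570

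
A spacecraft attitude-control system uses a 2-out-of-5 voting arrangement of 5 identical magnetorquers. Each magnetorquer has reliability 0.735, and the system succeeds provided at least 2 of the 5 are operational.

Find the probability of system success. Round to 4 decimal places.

0.9806

R = Σ_{i=2}^{5} C(5,i) p^i (1−p)^{5−i} with p = 0.735
C(5,2)·0.735^2·0.265^3 = 0.100534
C(5,3)·0.735^3·0.265^2 = 0.278839
C(5,4)·0.735^4·0.265^1 = 0.386692
C(5,5)·0.735^5·0.265^0 = 0.214505
Sum = 0.9806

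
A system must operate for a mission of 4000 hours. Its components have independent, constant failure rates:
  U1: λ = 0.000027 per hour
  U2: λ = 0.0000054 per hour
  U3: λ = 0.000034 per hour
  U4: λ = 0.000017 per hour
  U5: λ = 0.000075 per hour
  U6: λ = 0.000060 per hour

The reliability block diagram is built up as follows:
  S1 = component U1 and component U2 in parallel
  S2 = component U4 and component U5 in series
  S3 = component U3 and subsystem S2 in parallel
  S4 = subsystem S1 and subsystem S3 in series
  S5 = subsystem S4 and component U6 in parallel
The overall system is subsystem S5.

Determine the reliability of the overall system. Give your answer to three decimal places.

0.991

R(U1) = exp(−0.000027 × 4000) = 0.89763
R(U2) = exp(−0.0000054 × 4000) = 0.97863
R(U3) = exp(−0.000034 × 4000) = 0.87284
R(U4) = exp(−0.000017 × 4000) = 0.93426
R(U5) = exp(−0.000075 × 4000) = 0.74082
R(U6) = exp(−0.000060 × 4000) = 0.78663
Parallel (U1 and U2): 1 − (1 − 0.89763)(1 − 0.97863) = 0.99781
Series (U4 and U5): 0.93426 × 0.74082 = 0.69212
Parallel (U3 and [0.69212]): 1 − (1 − 0.87284)(1 − 0.69212) = 0.96085
Series ([0.99781] and [0.96085]): 0.99781 × 0.96085 = 0.95875
Parallel ([0.95875] and U6): 1 − (1 − 0.95875)(1 − 0.78663) = 0.991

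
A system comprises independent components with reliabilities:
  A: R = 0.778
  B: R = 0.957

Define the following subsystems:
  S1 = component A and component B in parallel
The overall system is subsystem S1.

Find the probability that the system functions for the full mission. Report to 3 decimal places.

0.990

Parallel (A and B): 1 − (1 − 0.77800)(1 − 0.95700) = 0.990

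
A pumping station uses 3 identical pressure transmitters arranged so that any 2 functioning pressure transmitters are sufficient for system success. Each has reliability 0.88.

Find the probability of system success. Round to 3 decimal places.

0.960

R = Σ_{i=2}^{3} C(3,i) p^i (1−p)^{3−i} with p = 0.88
C(3,2)·0.88^2·0.12^1 = 0.27878
C(3,3)·0.88^3·0.12^0 = 0.68147
Sum = 0.960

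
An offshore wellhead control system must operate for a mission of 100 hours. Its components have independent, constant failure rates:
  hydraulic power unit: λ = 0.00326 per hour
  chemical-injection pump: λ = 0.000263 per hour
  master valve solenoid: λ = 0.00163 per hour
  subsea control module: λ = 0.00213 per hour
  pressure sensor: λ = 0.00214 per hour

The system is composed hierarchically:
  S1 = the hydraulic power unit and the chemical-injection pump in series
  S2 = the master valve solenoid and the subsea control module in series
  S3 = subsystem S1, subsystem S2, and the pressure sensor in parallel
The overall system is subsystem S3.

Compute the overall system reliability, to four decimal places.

R(hydraulic power unit) = exp(−0.00326 × 100) = 0.721805
R(chemical-injection pump) = exp(−0.000263 × 100) = 0.974043
R(master valve solenoid) = exp(−0.00163 × 100) = 0.849591
R(subsea control module) = exp(−0.00213 × 100) = 0.808156
R(pressure sensor) = exp(−0.00214 × 100) = 0.807348
Series (hydraulic power unit and chemical-injection pump): 0.721805 × 0.974043 = 0.703069
Series (master valve solenoid and subsea control module): 0.849591 × 0.808156 = 0.686602
Parallel ([0.703069], [0.686602], and pressure sensor): 1 − (1 − 0.703069)(1 − 0.686602)(1 − 0.807348) = 0.9821

0.9821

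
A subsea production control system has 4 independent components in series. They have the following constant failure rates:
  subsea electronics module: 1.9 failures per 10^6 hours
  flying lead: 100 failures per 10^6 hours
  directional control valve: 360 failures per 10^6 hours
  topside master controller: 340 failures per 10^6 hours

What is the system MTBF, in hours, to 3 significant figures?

Series of exponential components: λ_sys = Σ λ_i
λ_sys = 0.0000019 + 0.00010 + 0.00036 + 0.00034 = 8.0190e-04 /h
MTBF = 1 / λ_sys = 1250 h

1250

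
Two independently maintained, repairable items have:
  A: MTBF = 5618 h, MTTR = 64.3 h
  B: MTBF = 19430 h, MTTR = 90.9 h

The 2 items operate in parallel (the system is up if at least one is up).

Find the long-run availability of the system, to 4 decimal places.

0.9999

A(A) = MTBF/(MTBF+MTTR) = 5618/(5618+64.3) = 0.988684
A(B) = MTBF/(MTBF+MTTR) = 19430/(19430+90.9) = 0.995343
Parallel availability: 1 − (1 − 0.988684)(1 − 0.995343) = 0.9999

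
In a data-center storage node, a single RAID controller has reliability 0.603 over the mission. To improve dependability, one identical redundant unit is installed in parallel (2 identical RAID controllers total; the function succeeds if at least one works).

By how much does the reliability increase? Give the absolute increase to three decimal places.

0.239

R_before = 0.603
R_after = 1 − (1 − 0.603)^2 = 0.842
ΔR = 0.842 − 0.603 = 0.239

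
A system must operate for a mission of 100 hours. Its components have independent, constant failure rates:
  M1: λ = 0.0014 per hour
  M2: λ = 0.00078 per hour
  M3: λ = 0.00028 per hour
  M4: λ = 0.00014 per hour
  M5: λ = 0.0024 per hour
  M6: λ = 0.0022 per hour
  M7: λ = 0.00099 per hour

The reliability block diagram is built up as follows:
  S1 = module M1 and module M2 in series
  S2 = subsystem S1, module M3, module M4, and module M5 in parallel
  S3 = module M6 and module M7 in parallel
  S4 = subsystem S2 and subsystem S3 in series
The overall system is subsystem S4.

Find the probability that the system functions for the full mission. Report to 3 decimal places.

R(M1) = exp(−0.0014 × 100) = 0.86936
R(M2) = exp(−0.00078 × 100) = 0.92496
R(M3) = exp(−0.00028 × 100) = 0.97239
R(M4) = exp(−0.00014 × 100) = 0.98610
R(M5) = exp(−0.0024 × 100) = 0.78663
R(M6) = exp(−0.0022 × 100) = 0.80252
R(M7) = exp(−0.00099 × 100) = 0.90574
Series (M1 and M2): 0.86936 × 0.92496 = 0.80412
Parallel ([0.80412], M3, M4, and M5): 1 − (1 − 0.80412)(1 − 0.97239)(1 − 0.98610)(1 − 0.78663) = 0.99998
Parallel (M6 and M7): 1 − (1 − 0.80252)(1 − 0.90574) = 0.98139
Series ([0.99998] and [0.98139]): 0.99998 × 0.98139 = 0.981

0.981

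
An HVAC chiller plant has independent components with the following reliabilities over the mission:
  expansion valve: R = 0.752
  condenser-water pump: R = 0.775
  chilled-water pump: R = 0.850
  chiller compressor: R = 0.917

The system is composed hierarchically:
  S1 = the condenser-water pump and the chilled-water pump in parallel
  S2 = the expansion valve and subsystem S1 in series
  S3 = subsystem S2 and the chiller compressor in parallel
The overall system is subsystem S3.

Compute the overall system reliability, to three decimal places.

Parallel (condenser-water pump and chilled-water pump): 1 − (1 − 0.77500)(1 − 0.85000) = 0.96625
Series (expansion valve and [0.96625]): 0.75200 × 0.96625 = 0.72662
Parallel ([0.72662] and chiller compressor): 1 − (1 − 0.72662)(1 − 0.91700) = 0.977

0.977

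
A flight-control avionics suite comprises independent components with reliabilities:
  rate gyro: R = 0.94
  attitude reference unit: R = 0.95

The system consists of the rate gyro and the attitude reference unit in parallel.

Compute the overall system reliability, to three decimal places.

0.997

Parallel (rate gyro and attitude reference unit): 1 − (1 − 0.94000)(1 − 0.95000) = 0.997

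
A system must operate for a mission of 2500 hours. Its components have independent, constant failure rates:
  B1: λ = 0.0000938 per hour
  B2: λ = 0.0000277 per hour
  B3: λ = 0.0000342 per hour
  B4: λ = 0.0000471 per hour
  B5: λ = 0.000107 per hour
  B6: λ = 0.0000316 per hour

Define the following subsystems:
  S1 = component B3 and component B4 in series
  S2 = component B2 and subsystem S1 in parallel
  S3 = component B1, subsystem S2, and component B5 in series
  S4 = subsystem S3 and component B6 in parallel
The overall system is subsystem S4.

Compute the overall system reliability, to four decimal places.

R(B1) = exp(−0.0000938 × 2500) = 0.790966
R(B2) = exp(−0.0000277 × 2500) = 0.933093
R(B3) = exp(−0.0000342 × 2500) = 0.918053
R(B4) = exp(−0.0000471 × 2500) = 0.888918
R(B5) = exp(−0.000107 × 2500) = 0.765290
R(B6) = exp(−0.0000316 × 2500) = 0.924040
Series (B3 and B4): 0.918053 × 0.888918 = 0.816074
Parallel (B2 and [0.816074]): 1 − (1 − 0.933093)(1 − 0.816074) = 0.987694
Series (B1, [0.987694], and B5): 0.790966 × 0.987694 × 0.765290 = 0.597869
Parallel ([0.597869] and B6): 1 − (1 − 0.597869)(1 − 0.924040) = 0.9695

0.9695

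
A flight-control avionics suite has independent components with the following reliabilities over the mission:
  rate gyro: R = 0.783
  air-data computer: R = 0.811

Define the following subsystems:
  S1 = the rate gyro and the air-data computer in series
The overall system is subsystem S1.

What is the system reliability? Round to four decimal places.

0.6350

Series (rate gyro and air-data computer): 0.783000 × 0.811000 = 0.6350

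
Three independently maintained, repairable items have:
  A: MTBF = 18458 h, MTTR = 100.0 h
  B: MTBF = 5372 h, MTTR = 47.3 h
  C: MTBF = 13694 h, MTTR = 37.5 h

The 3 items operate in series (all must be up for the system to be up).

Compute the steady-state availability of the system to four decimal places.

0.9832

A(A) = MTBF/(MTBF+MTTR) = 18458/(18458+100.0) = 0.994611
A(B) = MTBF/(MTBF+MTTR) = 5372/(5372+47.3) = 0.991272
A(C) = MTBF/(MTBF+MTTR) = 13694/(13694+37.5) = 0.997269
Series availability: 0.994611 × 0.991272 × 0.997269 = 0.9832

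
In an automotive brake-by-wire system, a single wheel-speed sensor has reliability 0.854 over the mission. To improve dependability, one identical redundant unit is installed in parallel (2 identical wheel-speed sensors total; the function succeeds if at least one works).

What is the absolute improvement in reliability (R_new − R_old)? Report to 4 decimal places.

0.1247

R_before = 0.854
R_after = 1 − (1 − 0.854)^2 = 0.9787
ΔR = 0.9787 − 0.854 = 0.1247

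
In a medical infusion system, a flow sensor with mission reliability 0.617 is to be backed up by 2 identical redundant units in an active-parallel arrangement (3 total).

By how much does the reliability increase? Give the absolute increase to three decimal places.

R_before = 0.617
R_after = 1 − (1 − 0.617)^3 = 0.944
ΔR = 0.944 − 0.617 = 0.327

0.327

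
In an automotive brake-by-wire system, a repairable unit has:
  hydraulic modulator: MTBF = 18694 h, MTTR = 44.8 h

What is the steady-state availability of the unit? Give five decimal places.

0.99761

A(hydraulic modulator) = MTBF/(MTBF+MTTR) = 18694/(18694+44.8) = 0.99761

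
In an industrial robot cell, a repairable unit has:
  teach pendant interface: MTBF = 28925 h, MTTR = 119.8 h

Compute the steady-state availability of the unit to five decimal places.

A(teach pendant interface) = MTBF/(MTBF+MTTR) = 28925/(28925+119.8) = 0.99588

0.99588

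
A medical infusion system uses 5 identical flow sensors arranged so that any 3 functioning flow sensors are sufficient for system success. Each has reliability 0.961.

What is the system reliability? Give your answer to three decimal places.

0.999

R = Σ_{i=3}^{5} C(5,i) p^i (1−p)^{5−i} with p = 0.961
C(5,3)·0.961^3·0.039^2 = 0.01350
C(5,4)·0.961^4·0.039^1 = 0.16631
C(5,5)·0.961^5·0.039^0 = 0.81963
Sum = 0.999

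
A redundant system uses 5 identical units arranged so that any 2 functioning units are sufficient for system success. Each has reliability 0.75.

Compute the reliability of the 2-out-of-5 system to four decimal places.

R = Σ_{i=2}^{5} C(5,i) p^i (1−p)^{5−i} with p = 0.75
C(5,2)·0.75^2·0.25^3 = 0.087891
C(5,3)·0.75^3·0.25^2 = 0.263672
C(5,4)·0.75^4·0.25^1 = 0.395508
C(5,5)·0.75^5·0.25^0 = 0.237305
Sum = 0.9844

0.9844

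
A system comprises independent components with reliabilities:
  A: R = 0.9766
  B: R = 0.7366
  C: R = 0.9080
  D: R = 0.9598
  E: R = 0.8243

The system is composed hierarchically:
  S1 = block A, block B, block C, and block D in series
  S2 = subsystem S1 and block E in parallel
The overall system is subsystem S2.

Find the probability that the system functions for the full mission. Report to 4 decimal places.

0.9345

Series (A, B, C, and D): 0.976600 × 0.736600 × 0.908000 × 0.959800 = 0.626924
Parallel ([0.626924] and E): 1 − (1 − 0.626924)(1 − 0.824300) = 0.9345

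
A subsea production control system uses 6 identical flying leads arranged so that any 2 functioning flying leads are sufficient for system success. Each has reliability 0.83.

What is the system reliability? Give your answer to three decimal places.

R = Σ_{i=2}^{6} C(6,i) p^i (1−p)^{6−i} with p = 0.83
C(6,2)·0.83^2·0.17^4 = 0.00863
C(6,3)·0.83^3·0.17^3 = 0.05618
C(6,4)·0.83^4·0.17^2 = 0.20573
C(6,5)·0.83^5·0.17^1 = 0.40178
C(6,6)·0.83^6·0.17^0 = 0.32694
Sum = 0.999

0.999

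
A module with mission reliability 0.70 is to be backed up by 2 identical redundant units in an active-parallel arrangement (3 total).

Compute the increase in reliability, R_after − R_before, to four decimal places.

0.2730

R_before = 0.70
R_after = 1 − (1 − 0.70)^3 = 0.9730
ΔR = 0.9730 − 0.70 = 0.2730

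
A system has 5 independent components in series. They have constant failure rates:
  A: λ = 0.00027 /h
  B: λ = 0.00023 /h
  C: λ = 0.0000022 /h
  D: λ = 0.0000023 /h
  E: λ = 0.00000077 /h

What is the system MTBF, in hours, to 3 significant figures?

Series of exponential components: λ_sys = Σ λ_i
λ_sys = 0.00027 + 0.00023 + 0.0000022 + 0.0000023 + 0.00000077 = 5.0527e-04 /h
MTBF = 1 / λ_sys = 1980 h

1980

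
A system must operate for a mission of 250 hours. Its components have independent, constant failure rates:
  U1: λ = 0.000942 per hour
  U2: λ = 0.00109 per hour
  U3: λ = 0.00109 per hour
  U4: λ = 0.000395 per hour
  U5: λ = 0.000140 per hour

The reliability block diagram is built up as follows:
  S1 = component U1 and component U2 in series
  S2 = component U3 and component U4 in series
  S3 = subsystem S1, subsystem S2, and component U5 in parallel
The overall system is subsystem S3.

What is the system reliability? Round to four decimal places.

R(U1) = exp(−0.000942 × 250) = 0.790176
R(U2) = exp(−0.00109 × 250) = 0.761473
R(U3) = exp(−0.00109 × 250) = 0.761473
R(U4) = exp(−0.000395 × 250) = 0.905969
R(U5) = exp(−0.000140 × 250) = 0.965605
Series (U1 and U2): 0.790176 × 0.761473 = 0.601698
Series (U3 and U4): 0.761473 × 0.905969 = 0.689871
Parallel ([0.601698], [0.689871], and U5): 1 − (1 − 0.601698)(1 − 0.689871)(1 − 0.965605) = 0.9958

0.9958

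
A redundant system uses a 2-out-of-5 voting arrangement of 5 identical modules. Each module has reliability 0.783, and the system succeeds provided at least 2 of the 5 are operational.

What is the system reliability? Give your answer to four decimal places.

0.9908

R = Σ_{i=2}^{5} C(5,i) p^i (1−p)^{5−i} with p = 0.783
C(5,2)·0.783^2·0.217^3 = 0.062647
C(5,3)·0.783^3·0.217^2 = 0.226050
C(5,4)·0.783^4·0.217^1 = 0.407828
C(5,5)·0.783^5·0.217^0 = 0.294313
Sum = 0.9908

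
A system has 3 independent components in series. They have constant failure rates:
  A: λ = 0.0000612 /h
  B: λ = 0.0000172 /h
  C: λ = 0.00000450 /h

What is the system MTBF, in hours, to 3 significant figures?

Series of exponential components: λ_sys = Σ λ_i
λ_sys = 0.0000612 + 0.0000172 + 0.00000450 = 8.2900e-05 /h
MTBF = 1 / λ_sys = 12100 h

12100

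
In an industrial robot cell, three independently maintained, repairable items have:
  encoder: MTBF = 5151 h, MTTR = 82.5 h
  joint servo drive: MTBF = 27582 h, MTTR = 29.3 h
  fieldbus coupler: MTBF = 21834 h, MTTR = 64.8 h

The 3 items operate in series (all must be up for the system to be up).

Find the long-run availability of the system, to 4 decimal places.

0.9803

A(encoder) = MTBF/(MTBF+MTTR) = 5151/(5151+82.5) = 0.984236
A(joint servo drive) = MTBF/(MTBF+MTTR) = 27582/(27582+29.3) = 0.998939
A(fieldbus coupler) = MTBF/(MTBF+MTTR) = 21834/(21834+64.8) = 0.997041
Series availability: 0.984236 × 0.998939 × 0.997041 = 0.9803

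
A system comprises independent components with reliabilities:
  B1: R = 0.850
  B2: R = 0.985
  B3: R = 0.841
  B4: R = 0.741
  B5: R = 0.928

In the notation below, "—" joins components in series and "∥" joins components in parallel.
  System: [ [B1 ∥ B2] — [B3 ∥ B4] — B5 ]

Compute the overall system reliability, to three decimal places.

Parallel (B1 and B2): 1 − (1 − 0.85000)(1 − 0.98500) = 0.99775
Parallel (B3 and B4): 1 − (1 − 0.84100)(1 − 0.74100) = 0.95882
Series ([0.99775], [0.95882], and B5): 0.99775 × 0.95882 × 0.92800 = 0.888

0.888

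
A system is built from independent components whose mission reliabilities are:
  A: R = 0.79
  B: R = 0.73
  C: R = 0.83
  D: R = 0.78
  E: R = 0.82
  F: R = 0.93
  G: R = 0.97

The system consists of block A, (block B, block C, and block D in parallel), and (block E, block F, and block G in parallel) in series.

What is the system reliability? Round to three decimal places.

0.782

Parallel (B, C, and D): 1 − (1 − 0.73000)(1 − 0.83000)(1 − 0.78000) = 0.98990
Parallel (E, F, and G): 1 − (1 − 0.82000)(1 − 0.93000)(1 − 0.97000) = 0.99962
Series (A, [0.98990], and [0.99962]): 0.79000 × 0.98990 × 0.99962 = 0.782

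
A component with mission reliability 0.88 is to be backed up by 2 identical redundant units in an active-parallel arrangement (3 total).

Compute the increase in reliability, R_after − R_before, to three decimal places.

R_before = 0.88
R_after = 1 − (1 − 0.88)^3 = 0.998
ΔR = 0.998 − 0.88 = 0.118

0.118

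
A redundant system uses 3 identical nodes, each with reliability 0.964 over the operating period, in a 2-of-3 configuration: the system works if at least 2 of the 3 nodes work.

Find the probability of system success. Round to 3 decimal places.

R = Σ_{i=2}^{3} C(3,i) p^i (1−p)^{3−i} with p = 0.964
C(3,2)·0.964^2·0.036^1 = 0.10036
C(3,3)·0.964^3·0.036^0 = 0.89584
Sum = 0.996

0.996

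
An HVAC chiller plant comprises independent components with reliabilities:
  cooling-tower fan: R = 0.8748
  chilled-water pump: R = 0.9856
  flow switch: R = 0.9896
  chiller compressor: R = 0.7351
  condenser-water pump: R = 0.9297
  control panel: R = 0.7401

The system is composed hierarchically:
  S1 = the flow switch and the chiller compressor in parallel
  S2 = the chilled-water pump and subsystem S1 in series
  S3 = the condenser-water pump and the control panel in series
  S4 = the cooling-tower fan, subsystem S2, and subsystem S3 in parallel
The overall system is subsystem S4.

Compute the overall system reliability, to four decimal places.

0.9993

Parallel (flow switch and chiller compressor): 1 − (1 − 0.989600)(1 − 0.735100) = 0.997245
Series (chilled-water pump and [0.997245]): 0.985600 × 0.997245 = 0.982885
Series (condenser-water pump and control panel): 0.929700 × 0.740100 = 0.688071
Parallel (cooling-tower fan, [0.982885], and [0.688071]): 1 − (1 − 0.874800)(1 − 0.982885)(1 − 0.688071) = 0.9993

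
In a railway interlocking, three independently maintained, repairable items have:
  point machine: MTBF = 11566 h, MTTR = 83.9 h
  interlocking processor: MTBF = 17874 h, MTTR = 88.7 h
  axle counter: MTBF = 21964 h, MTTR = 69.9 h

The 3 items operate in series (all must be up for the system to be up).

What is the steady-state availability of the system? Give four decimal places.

0.9848

A(point machine) = MTBF/(MTBF+MTTR) = 11566/(11566+83.9) = 0.992798
A(interlocking processor) = MTBF/(MTBF+MTTR) = 17874/(17874+88.7) = 0.995062
A(axle counter) = MTBF/(MTBF+MTTR) = 21964/(21964+69.9) = 0.996828
Series availability: 0.992798 × 0.995062 × 0.996828 = 0.9848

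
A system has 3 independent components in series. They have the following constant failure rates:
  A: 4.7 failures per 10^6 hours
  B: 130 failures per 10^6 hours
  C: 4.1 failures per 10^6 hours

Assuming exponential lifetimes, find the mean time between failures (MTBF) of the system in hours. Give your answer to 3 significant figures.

7200

Series of exponential components: λ_sys = Σ λ_i
λ_sys = 0.0000047 + 0.00013 + 0.0000041 = 1.3880e-04 /h
MTBF = 1 / λ_sys = 7200 h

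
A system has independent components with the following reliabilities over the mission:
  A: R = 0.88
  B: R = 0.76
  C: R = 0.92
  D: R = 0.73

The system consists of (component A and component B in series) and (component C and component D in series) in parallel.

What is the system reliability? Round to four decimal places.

0.8912

Series (A and B): 0.880000 × 0.760000 = 0.668800
Series (C and D): 0.920000 × 0.730000 = 0.671600
Parallel ([0.668800] and [0.671600]): 1 − (1 − 0.668800)(1 − 0.671600) = 0.8912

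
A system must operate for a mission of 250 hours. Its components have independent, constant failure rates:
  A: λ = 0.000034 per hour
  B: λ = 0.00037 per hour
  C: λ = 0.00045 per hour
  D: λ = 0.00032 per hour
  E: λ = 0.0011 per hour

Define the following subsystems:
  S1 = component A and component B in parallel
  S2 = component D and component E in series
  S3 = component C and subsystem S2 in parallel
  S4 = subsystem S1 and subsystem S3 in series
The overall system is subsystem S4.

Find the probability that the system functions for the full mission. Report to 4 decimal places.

0.9675

R(A) = exp(−0.000034 × 250) = 0.991536
R(B) = exp(−0.00037 × 250) = 0.911649
R(C) = exp(−0.00045 × 250) = 0.893597
R(D) = exp(−0.00032 × 250) = 0.923116
R(E) = exp(−0.0011 × 250) = 0.759572
Parallel (A and B): 1 − (1 − 0.991536)(1 − 0.911649) = 0.999252
Series (D and E): 0.923116 × 0.759572 = 0.701173
Parallel (C and [0.701173]): 1 − (1 − 0.893597)(1 − 0.701173) = 0.968204
Series ([0.999252] and [0.968204]): 0.999252 × 0.968204 = 0.9675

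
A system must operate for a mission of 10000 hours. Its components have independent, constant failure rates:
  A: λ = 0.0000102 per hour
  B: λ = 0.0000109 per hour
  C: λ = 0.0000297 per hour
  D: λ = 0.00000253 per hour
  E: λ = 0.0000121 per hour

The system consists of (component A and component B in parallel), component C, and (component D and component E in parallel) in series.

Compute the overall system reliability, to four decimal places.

0.7335

R(A) = exp(−0.0000102 × 10000) = 0.903030
R(B) = exp(−0.0000109 × 10000) = 0.896730
R(C) = exp(−0.0000297 × 10000) = 0.743044
R(D) = exp(−0.00000253 × 10000) = 0.975017
R(E) = exp(−0.0000121 × 10000) = 0.886034
Parallel (A and B): 1 − (1 − 0.903030)(1 − 0.896730) = 0.989986
Parallel (D and E): 1 − (1 − 0.975017)(1 − 0.886034) = 0.997153
Series ([0.989986], C, and [0.997153]): 0.989986 × 0.743044 × 0.997153 = 0.7335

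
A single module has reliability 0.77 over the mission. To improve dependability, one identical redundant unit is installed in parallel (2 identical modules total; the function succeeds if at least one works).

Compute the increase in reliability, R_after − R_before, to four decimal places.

R_before = 0.77
R_after = 1 − (1 − 0.77)^2 = 0.9471
ΔR = 0.9471 − 0.77 = 0.1771

0.1771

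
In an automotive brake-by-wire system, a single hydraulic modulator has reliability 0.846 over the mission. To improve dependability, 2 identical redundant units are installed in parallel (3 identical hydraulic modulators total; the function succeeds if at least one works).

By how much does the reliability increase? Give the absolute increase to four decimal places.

0.1503

R_before = 0.846
R_after = 1 − (1 − 0.846)^3 = 0.9963
ΔR = 0.9963 − 0.846 = 0.1503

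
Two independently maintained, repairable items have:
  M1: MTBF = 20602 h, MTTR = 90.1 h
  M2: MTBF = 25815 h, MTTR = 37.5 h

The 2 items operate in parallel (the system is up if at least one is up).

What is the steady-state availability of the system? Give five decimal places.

A(M1) = MTBF/(MTBF+MTTR) = 20602/(20602+90.1) = 0.995646
A(M2) = MTBF/(MTBF+MTTR) = 25815/(25815+37.5) = 0.998549
Parallel availability: 1 − (1 − 0.995646)(1 − 0.998549) = 0.99999

0.99999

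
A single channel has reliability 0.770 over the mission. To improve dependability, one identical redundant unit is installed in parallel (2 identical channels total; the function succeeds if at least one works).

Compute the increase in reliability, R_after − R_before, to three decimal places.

R_before = 0.770
R_after = 1 − (1 − 0.770)^2 = 0.947
ΔR = 0.947 − 0.770 = 0.177

0.177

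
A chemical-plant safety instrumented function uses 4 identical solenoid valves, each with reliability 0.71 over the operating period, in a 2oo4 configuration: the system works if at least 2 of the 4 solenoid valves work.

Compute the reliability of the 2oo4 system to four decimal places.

R = Σ_{i=2}^{4} C(4,i) p^i (1−p)^{4−i} with p = 0.71
C(4,2)·0.71^2·0.29^2 = 0.254369
C(4,3)·0.71^3·0.29^1 = 0.415177
C(4,4)·0.71^4·0.29^0 = 0.254117
Sum = 0.9237

0.9237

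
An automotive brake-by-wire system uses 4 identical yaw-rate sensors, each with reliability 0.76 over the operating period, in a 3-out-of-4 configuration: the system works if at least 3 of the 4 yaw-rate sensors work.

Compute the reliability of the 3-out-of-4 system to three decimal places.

0.755

R = Σ_{i=3}^{4} C(4,i) p^i (1−p)^{4−i} with p = 0.76
C(4,3)·0.76^3·0.24^1 = 0.42142
C(4,4)·0.76^4·0.24^0 = 0.33362
Sum = 0.755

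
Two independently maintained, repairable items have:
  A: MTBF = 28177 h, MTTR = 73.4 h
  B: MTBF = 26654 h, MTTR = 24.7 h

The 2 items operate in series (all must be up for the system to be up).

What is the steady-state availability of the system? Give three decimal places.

A(A) = MTBF/(MTBF+MTTR) = 28177/(28177+73.4) = 0.997402
A(B) = MTBF/(MTBF+MTTR) = 26654/(26654+24.7) = 0.999074
Series availability: 0.997402 × 0.999074 = 0.996

0.996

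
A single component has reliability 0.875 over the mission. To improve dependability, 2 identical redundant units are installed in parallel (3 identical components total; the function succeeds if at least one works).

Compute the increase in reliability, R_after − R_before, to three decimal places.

R_before = 0.875
R_after = 1 − (1 − 0.875)^3 = 0.998
ΔR = 0.998 − 0.875 = 0.123

0.123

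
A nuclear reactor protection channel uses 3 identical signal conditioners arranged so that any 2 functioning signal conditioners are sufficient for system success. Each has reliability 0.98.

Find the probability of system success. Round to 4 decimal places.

R = Σ_{i=2}^{3} C(3,i) p^i (1−p)^{3−i} with p = 0.98
C(3,2)·0.98^2·0.02^1 = 0.057624
C(3,3)·0.98^3·0.02^0 = 0.941192
Sum = 0.9988

0.9988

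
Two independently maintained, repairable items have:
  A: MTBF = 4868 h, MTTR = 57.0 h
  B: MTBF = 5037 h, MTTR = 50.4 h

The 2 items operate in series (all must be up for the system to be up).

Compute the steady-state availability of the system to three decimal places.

A(A) = MTBF/(MTBF+MTTR) = 4868/(4868+57.0) = 0.988426
A(B) = MTBF/(MTBF+MTTR) = 5037/(5037+50.4) = 0.990093
Series availability: 0.988426 × 0.990093 = 0.979

0.979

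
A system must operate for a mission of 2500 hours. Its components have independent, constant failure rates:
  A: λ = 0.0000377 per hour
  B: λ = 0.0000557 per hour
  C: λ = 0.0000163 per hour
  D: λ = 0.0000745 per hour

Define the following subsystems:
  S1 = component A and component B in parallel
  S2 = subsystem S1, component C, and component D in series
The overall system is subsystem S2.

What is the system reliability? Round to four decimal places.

R(A) = exp(−0.0000377 × 2500) = 0.910055
R(B) = exp(−0.0000557 × 2500) = 0.870010
R(C) = exp(−0.0000163 × 2500) = 0.960069
R(D) = exp(−0.0000745 × 2500) = 0.830066
Parallel (A and B): 1 − (1 − 0.910055)(1 − 0.870010) = 0.988308
Series ([0.988308], C, and D): 0.988308 × 0.960069 × 0.830066 = 0.7876

0.7876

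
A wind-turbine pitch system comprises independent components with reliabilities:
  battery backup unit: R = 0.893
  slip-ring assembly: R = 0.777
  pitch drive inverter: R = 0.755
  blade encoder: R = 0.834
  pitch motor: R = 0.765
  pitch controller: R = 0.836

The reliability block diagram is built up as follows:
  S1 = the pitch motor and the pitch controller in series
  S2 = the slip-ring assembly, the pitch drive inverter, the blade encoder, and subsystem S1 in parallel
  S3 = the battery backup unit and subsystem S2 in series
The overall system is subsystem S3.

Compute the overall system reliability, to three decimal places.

0.890

Series (pitch motor and pitch controller): 0.76500 × 0.83600 = 0.63954
Parallel (slip-ring assembly, pitch drive inverter, blade encoder, and [0.63954]): 1 − (1 − 0.77700)(1 − 0.75500)(1 − 0.83400)(1 − 0.63954) = 0.99673
Series (battery backup unit and [0.99673]): 0.89300 × 0.99673 = 0.890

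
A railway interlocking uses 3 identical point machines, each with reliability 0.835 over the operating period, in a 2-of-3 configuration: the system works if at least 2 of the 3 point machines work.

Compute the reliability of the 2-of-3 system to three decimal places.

0.927

R = Σ_{i=2}^{3} C(3,i) p^i (1−p)^{3−i} with p = 0.835
C(3,2)·0.835^2·0.165^1 = 0.34513
C(3,3)·0.835^3·0.165^0 = 0.58218
Sum = 0.927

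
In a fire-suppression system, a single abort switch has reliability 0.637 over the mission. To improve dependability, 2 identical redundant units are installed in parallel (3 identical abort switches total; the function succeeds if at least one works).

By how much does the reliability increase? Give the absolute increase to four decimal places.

0.3152

R_before = 0.637
R_after = 1 − (1 − 0.637)^3 = 0.9522
ΔR = 0.9522 − 0.637 = 0.3152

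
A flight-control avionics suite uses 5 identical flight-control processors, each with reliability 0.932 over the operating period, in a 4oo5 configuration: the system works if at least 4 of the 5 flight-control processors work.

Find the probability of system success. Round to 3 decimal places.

R = Σ_{i=4}^{5} C(5,i) p^i (1−p)^{5−i} with p = 0.932
C(5,4)·0.932^4·0.068^1 = 0.25653
C(5,5)·0.932^5·0.068^0 = 0.70320
Sum = 0.960

0.960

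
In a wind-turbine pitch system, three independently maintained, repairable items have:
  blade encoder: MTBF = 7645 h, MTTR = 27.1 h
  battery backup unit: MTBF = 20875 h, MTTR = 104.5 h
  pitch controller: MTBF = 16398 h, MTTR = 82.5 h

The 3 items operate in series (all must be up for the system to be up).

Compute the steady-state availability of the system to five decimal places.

0.98654

A(blade encoder) = MTBF/(MTBF+MTTR) = 7645/(7645+27.1) = 0.996468
A(battery backup unit) = MTBF/(MTBF+MTTR) = 20875/(20875+104.5) = 0.995019
A(pitch controller) = MTBF/(MTBF+MTTR) = 16398/(16398+82.5) = 0.994994
Series availability: 0.996468 × 0.995019 × 0.994994 = 0.98654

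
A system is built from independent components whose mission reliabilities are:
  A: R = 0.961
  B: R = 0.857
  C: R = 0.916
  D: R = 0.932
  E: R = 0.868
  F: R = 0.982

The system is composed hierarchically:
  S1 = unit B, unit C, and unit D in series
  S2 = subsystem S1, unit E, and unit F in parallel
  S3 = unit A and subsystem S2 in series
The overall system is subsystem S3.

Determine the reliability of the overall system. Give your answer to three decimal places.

0.960

Series (B, C, and D): 0.85700 × 0.91600 × 0.93200 = 0.73163
Parallel ([0.73163], E, and F): 1 − (1 − 0.73163)(1 − 0.86800)(1 − 0.98200) = 0.99936
Series (A and [0.99936]): 0.96100 × 0.99936 = 0.960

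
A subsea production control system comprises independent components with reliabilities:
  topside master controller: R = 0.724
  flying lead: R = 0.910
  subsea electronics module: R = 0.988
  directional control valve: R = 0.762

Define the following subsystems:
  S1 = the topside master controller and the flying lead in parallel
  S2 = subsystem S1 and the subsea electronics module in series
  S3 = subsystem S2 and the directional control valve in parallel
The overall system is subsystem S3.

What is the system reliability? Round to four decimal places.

Parallel (topside master controller and flying lead): 1 − (1 − 0.724000)(1 − 0.910000) = 0.975160
Series ([0.975160] and subsea electronics module): 0.975160 × 0.988000 = 0.963458
Parallel ([0.963458] and directional control valve): 1 − (1 − 0.963458)(1 − 0.762000) = 0.9913

0.9913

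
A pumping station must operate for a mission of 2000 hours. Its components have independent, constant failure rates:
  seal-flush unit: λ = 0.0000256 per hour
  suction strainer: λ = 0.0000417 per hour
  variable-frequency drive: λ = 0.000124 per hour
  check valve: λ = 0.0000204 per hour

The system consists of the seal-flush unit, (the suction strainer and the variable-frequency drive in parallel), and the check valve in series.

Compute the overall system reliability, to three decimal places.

0.896

R(seal-flush unit) = exp(−0.0000256 × 2000) = 0.95009
R(suction strainer) = exp(−0.0000417 × 2000) = 0.91998
R(variable-frequency drive) = exp(−0.000124 × 2000) = 0.78036
R(check valve) = exp(−0.0000204 × 2000) = 0.96002
Parallel (suction strainer and variable-frequency drive): 1 − (1 − 0.91998)(1 − 0.78036) = 0.98242
Series (seal-flush unit, [0.98242], and check valve): 0.95009 × 0.98242 × 0.96002 = 0.896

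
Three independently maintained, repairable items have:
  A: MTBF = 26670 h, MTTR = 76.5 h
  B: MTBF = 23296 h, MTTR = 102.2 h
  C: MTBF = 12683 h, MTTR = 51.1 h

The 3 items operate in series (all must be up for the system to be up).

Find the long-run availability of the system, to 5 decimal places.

A(A) = MTBF/(MTBF+MTTR) = 26670/(26670+76.5) = 0.997140
A(B) = MTBF/(MTBF+MTTR) = 23296/(23296+102.2) = 0.995632
A(C) = MTBF/(MTBF+MTTR) = 12683/(12683+51.1) = 0.995987
Series availability: 0.997140 × 0.995632 × 0.995987 = 0.98880

0.98880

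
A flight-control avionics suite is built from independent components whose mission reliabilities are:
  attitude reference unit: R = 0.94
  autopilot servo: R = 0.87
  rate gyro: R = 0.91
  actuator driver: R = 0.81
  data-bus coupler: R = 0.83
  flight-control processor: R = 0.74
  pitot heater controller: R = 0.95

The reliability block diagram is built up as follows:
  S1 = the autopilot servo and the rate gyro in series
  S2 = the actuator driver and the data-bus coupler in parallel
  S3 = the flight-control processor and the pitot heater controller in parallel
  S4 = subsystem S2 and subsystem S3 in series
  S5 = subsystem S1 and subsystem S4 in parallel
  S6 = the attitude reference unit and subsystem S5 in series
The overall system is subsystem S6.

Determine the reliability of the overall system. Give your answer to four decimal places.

Series (autopilot servo and rate gyro): 0.870000 × 0.910000 = 0.791700
Parallel (actuator driver and data-bus coupler): 1 − (1 − 0.810000)(1 − 0.830000) = 0.967700
Parallel (flight-control processor and pitot heater controller): 1 − (1 − 0.740000)(1 − 0.950000) = 0.987000
Series ([0.967700] and [0.987000]): 0.967700 × 0.987000 = 0.955120
Parallel ([0.791700] and [0.955120]): 1 − (1 − 0.791700)(1 − 0.955120) = 0.990651
Series (attitude reference unit and [0.990651]): 0.940000 × 0.990651 = 0.9312

0.9312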